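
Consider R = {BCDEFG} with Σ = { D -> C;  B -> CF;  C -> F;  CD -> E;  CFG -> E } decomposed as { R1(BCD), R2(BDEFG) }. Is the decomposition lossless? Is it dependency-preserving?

Lossless test: (BD)⁺ = {BCDEF}, which contains all of one fragment — lossless.
Dependency preservation: the restricted closure of {C} across the fragments never reaches {F}, so C → F cannot be enforced without a join — not preserved.

lossless but not dependency-preserving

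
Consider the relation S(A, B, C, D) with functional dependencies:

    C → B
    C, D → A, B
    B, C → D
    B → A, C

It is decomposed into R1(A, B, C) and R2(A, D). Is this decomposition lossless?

No

Common attributes: R1 ∩ R2 = {A}.
No dependency enlarges {A}, so (A)⁺ = {A}.
The closure contains neither all of R1 = {A, B, C} nor all of R2 = {A, D}, so the common attributes are not a superkey of either fragment. The join is lossy.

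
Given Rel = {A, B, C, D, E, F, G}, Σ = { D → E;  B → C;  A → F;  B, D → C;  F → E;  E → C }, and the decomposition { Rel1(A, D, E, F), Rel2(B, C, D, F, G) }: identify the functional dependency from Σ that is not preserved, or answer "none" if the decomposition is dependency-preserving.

Check E → C: no single fragment contains all of {C, E}, and the restricted closure of {E} across the fragments never reaches {C}.
D → E is preserved.
B → C is preserved.
A → F is preserved.
B, D → C is preserved.
F → E is preserved.

E → C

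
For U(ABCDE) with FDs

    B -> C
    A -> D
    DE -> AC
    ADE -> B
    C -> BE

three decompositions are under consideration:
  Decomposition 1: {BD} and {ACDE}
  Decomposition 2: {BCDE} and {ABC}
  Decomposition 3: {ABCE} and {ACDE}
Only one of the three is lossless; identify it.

Decomposition 3

Decomposition 1: common = {D}, closure = {D} → lossy.
Decomposition 2: common = {BC}, closure = {BCE} → lossy.
Decomposition 3: common = {ACE}, closure = {ABCDE} → lossless.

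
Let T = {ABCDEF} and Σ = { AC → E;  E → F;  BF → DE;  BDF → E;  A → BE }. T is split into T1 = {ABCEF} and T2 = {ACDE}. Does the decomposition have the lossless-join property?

Yes

Common attributes: T1 ∩ T2 = {ACE}.
Closure of {ACE}: E → F applies, adding F; A → BE applies, adding B; BF → DE applies, adding D. So (ACE)⁺ = {ABCDEF}.
This closure contains every attribute of T1, so T1 ∩ T2 → T1. The join is lossless.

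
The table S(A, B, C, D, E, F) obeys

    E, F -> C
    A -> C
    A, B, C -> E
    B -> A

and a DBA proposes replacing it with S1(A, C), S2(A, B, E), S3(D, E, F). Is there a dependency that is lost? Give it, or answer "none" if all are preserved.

E, F -> C

Check E, F → C: no single fragment contains all of {C, E, F}, and the restricted closure of {E, F} across the fragments never reaches {C}.
A → C is preserved.
A, B, C → E is preserved.
B → A is preserved.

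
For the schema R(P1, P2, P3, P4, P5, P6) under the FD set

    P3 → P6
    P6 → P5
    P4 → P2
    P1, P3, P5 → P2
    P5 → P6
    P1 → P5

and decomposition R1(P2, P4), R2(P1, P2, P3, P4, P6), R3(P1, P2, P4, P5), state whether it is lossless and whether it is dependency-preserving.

Lossless test (chase): Rows 2 and 3 agree on P1; apply P1→P5 and equate their P5 entries. Rows 2 and 3 agree on P5; apply P5→P6 and equate their P6 entries. Row 2 is now all distinguished symbols — the join is lossless.
Dependency preservation: the restricted closure of {P6} across the fragments never reaches {P5}, so P6 → P5 cannot be enforced without a join — not preserved.

lossless but not dependency-preserving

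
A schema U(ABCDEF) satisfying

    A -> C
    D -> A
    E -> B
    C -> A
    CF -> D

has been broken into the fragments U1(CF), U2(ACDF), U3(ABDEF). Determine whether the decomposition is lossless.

Chase test. Columns are ABCDEF; row i has aⱼ where attribute j ∈ Ui, else bᵢⱼ.
Initial tableau (one row per fragment):
  row 1: b11 b12 a3 b14 b15 a6
  row 2: a1 b22 a3 a4 b25 a6
  row 3: a1 a2 b33 a4 a5 a6
Rows 2 and 3 agree on A; apply A→C and equate their C entries.
Rows 1 and 2 agree on C; apply C→A and equate their A entries.
Rows 1 and 2 agree on CF; apply CF→D and equate their D entries.
Row 3 is now all distinguished symbols — the join is lossless.

Yes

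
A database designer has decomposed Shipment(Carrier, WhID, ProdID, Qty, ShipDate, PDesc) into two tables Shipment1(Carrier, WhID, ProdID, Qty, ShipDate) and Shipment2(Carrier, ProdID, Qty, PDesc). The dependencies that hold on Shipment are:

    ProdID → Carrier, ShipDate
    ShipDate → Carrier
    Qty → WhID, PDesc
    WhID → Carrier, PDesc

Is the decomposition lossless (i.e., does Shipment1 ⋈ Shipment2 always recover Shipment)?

Common attributes: Shipment1 ∩ Shipment2 = {Carrier, ProdID, Qty}.
Closure of {Carrier, ProdID, Qty}: ProdID → Carrier, ShipDate applies, adding ShipDate; Qty → WhID, PDesc applies, adding WhID, PDesc. So (Carrier, ProdID, Qty)⁺ = {Carrier, WhID, ProdID, Qty, ShipDate, PDesc}.
This closure contains every attribute of Shipment1, so Shipment1 ∩ Shipment2 → Shipment1. The join is lossless.

Yes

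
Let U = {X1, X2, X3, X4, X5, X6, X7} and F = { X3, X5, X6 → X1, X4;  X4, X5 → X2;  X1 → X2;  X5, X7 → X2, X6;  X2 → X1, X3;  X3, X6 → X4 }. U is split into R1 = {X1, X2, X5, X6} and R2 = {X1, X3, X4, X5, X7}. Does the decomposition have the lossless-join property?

Common attributes: R1 ∩ R2 = {X1, X5}.
Closure of {X1, X5}: X1 → X2 applies, adding X2; X2 → X1, X3 applies, adding X3. So (X1, X5)⁺ = {X1, X2, X3, X5}.
The closure contains neither all of R1 = {X1, X2, X5, X6} nor all of R2 = {X1, X3, X4, X5, X7}, so the common attributes are not a superkey of either fragment. The join is lossy.

No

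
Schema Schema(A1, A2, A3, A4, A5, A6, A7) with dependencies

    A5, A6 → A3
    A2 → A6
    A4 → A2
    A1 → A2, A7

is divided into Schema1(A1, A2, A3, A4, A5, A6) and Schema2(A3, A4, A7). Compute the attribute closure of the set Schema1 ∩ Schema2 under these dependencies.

A2, A3, A4, A6

Schema1 ∩ Schema2 = {A3, A4}.
A4 → A2 applies, adding A2
A2 → A6 applies, adding A6
Closure: {A2, A3, A4, A6}.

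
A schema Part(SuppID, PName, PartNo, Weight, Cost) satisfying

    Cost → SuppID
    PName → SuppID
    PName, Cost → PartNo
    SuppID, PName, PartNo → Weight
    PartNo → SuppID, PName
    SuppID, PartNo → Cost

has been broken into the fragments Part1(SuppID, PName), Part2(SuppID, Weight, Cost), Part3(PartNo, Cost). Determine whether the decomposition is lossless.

No

Chase test. Columns are SuppID, PName, PartNo, Weight, Cost; row i has aⱼ where attribute j ∈ Parti, else bᵢⱼ.
Initial tableau (one row per fragment):
  row 1: a1 a2 b13 b14 b15
  row 2: a1 b22 b23 a4 a5
  row 3: b31 b32 a3 b34 a5
Rows 2 and 3 agree on Cost; apply Cost→SuppID and equate their SuppID entries.
No row becomes fully distinguished — the join is lossy.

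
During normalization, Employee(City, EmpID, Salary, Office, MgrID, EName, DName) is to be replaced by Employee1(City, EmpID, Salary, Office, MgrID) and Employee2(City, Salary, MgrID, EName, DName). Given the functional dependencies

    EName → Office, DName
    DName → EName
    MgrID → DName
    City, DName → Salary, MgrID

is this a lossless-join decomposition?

Common attributes: Employee1 ∩ Employee2 = {City, Salary, MgrID}.
Closure of {City, Salary, MgrID}: MgrID → DName applies, adding DName; DName → EName applies, adding EName; EName → Office, DName applies, adding Office. So (City, Salary, MgrID)⁺ = {City, Salary, Office, MgrID, EName, DName}.
This closure contains every attribute of Employee2, so Employee1 ∩ Employee2 → Employee2. The join is lossless.

Yes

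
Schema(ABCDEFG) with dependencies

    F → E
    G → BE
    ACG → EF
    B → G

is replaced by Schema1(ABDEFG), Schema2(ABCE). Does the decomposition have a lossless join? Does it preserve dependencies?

lossy and not dependency-preserving

Lossless test: (ABE)⁺ = {ABEG}, which is a superkey of neither fragment — lossy.
Dependency preservation: the restricted closure of {ACG} across the fragments never reaches {EF}, so ACG → EF cannot be enforced without a join — not preserved.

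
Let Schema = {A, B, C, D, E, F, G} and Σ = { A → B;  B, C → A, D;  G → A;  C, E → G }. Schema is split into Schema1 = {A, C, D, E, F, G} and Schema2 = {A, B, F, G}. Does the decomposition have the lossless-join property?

Yes

Common attributes: Schema1 ∩ Schema2 = {A, F, G}.
Closure of {A, F, G}: A → B applies, adding B. So (A, F, G)⁺ = {A, B, F, G}.
This closure contains every attribute of Schema2, so Schema1 ∩ Schema2 → Schema2. The join is lossless.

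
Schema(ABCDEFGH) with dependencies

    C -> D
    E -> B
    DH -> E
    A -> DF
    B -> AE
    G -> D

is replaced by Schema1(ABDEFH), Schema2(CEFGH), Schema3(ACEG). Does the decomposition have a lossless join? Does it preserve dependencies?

lossless but not dependency-preserving

Lossless test (chase): Rows 2 and 3 agree on C; apply C→D and equate their D entries. Rows 1 and 2 agree on E; apply E→B and equate their B entries. Rows 1 and 3 agree on E; apply E→B and equate their B entries. Rows 1 and 3 agree on A; apply A→DF and equate their DF entries. Rows 1 and 2 agree on B; apply B→AE and equate their AE entries. Row 2 is now all distinguished symbols — the join is lossless.
Dependency preservation: the restricted closure of {C} across the fragments never reaches {D}, so C → D cannot be enforced without a join — not preserved.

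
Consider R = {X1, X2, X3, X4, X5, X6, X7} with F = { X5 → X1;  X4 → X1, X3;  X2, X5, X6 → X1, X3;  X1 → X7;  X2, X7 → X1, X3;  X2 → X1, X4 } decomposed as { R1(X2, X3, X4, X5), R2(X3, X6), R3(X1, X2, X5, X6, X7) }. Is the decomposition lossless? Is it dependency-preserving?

lossless but not dependency-preserving

Lossless test (chase): Rows 1 and 3 agree on X5; apply X5→X1 and equate their X1 entries. Rows 1 and 3 agree on X1; apply X1→X7 and equate their X7 entries. Rows 1 and 3 agree on X2, X7; apply X2, X7→X1, X3 and equate their X1, X3 entries. Rows 1 and 3 agree on X2; apply X2→X1, X4 and equate their X1, X4 entries. Row 3 is now all distinguished symbols — the join is lossless.
Dependency preservation: the restricted closure of {X4} across the fragments never reaches {X1, X3}, so X4 → X1, X3 cannot be enforced without a join — not preserved.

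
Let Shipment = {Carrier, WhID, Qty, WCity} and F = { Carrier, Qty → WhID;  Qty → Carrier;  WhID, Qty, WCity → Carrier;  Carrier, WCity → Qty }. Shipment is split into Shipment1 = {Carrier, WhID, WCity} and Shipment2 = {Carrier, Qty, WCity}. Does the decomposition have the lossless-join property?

Yes

Common attributes: Shipment1 ∩ Shipment2 = {Carrier, WCity}.
Closure of {Carrier, WCity}: Carrier, WCity → Qty applies, adding Qty; Carrier, Qty → WhID applies, adding WhID. So (Carrier, WCity)⁺ = {Carrier, WhID, Qty, WCity}.
This closure contains every attribute of Shipment1, so Shipment1 ∩ Shipment2 → Shipment1. The join is lossless.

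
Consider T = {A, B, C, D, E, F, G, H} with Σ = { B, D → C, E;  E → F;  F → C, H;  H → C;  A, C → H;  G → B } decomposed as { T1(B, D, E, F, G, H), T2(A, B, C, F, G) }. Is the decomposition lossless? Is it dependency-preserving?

Lossless test: (B, F, G)⁺ = {B, C, F, G, H}, which is a superkey of neither fragment — lossy.
Dependency preservation: the restricted closure of {H} across the fragments never reaches {C}, so H → C cannot be enforced without a join — not preserved.

lossy and not dependency-preserving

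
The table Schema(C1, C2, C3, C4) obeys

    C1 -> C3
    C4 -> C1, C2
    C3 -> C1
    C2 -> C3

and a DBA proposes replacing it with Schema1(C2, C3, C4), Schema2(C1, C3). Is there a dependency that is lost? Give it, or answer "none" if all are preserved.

C1 → C3 lies within Schema2.
C4 → C1, C2: restricted closure across fragments reaches C1, C2.
C3 → C1 lies within Schema2.
C2 → C3 lies within Schema1.
Every dependency is enforceable on the fragments, so the decomposition is dependency-preserving.

none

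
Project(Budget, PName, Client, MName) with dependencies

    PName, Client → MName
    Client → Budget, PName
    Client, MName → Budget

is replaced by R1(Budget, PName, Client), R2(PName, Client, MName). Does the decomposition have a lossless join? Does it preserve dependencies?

Lossless test: (PName, Client)⁺ = {Budget, PName, Client, MName}, which contains all of one fragment — lossless.
Dependency preservation: Client, MName → Budget is not contained in any single fragment, but the restricted closure of its left-hand side across the fragments still reaches the right-hand side; the remaining FDs each lie inside some fragment. All dependencies are preserved.

lossless and dependency-preserving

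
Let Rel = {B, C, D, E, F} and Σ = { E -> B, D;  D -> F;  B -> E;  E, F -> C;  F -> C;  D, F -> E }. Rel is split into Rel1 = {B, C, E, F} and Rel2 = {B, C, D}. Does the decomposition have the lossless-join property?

Common attributes: Rel1 ∩ Rel2 = {B, C}.
Closure of {B, C}: B → E applies, adding E; E → B, D applies, adding D; D → F applies, adding F. So (B, C)⁺ = {B, C, D, E, F}.
This closure contains every attribute of Rel1, so Rel1 ∩ Rel2 → Rel1. The join is lossless.

Yes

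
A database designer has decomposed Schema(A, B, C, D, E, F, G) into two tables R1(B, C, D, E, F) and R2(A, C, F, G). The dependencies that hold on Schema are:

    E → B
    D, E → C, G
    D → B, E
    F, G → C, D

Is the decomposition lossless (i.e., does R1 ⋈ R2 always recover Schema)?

Common attributes: R1 ∩ R2 = {C, F}.
No dependency enlarges {C, F}, so (C, F)⁺ = {C, F}.
The closure contains neither all of R1 = {B, C, D, E, F} nor all of R2 = {A, C, F, G}, so the common attributes are not a superkey of either fragment. The join is lossy.

No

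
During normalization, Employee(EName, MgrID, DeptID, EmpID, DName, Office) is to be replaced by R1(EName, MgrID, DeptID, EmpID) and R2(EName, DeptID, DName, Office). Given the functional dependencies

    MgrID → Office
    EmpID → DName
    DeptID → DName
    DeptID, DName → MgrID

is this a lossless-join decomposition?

Yes

Common attributes: R1 ∩ R2 = {EName, DeptID}.
Closure of {EName, DeptID}: DeptID → DName applies, adding DName; DeptID, DName → MgrID applies, adding MgrID; MgrID → Office applies, adding Office. So (EName, DeptID)⁺ = {EName, MgrID, DeptID, DName, Office}.
This closure contains every attribute of R2, so R1 ∩ R2 → R2. The join is lossless.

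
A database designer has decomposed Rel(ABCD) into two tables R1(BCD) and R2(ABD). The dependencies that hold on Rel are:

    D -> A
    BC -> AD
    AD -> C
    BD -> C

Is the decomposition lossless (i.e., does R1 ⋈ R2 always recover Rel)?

Common attributes: R1 ∩ R2 = {BD}.
Closure of {BD}: D → A applies, adding A; AD → C applies, adding C. So (BD)⁺ = {ABCD}.
This closure contains every attribute of R1, so R1 ∩ R2 → R1. The join is lossless.

Yes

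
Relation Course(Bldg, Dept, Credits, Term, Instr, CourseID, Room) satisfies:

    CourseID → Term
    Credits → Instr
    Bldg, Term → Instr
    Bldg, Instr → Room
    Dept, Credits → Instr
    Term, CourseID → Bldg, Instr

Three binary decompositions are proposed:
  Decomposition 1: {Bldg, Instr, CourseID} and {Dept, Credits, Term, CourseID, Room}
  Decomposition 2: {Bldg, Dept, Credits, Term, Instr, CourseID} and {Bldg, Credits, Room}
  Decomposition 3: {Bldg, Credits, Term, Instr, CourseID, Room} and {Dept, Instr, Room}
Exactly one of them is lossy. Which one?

Decomposition 1: common = {CourseID}, closure = {Bldg, Term, Instr, CourseID, Room} → lossless.
Decomposition 2: common = {Bldg, Credits}, closure = {Bldg, Credits, Instr, Room} → lossless.
Decomposition 3: common = {Instr, Room}, closure = {Instr, Room} → lossy.

Decomposition 3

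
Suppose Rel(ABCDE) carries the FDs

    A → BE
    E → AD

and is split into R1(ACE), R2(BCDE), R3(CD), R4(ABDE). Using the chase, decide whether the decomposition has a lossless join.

Chase test. Columns are ABCDE; row i has aⱼ where attribute j ∈ Ri, else bᵢⱼ.
Initial tableau (one row per fragment):
  row 1: a1 b12 a3 b14 a5
  row 2: b21 a2 a3 a4 a5
  row 3: b31 b32 a3 a4 b35
  row 4: a1 a2 b43 a4 a5
Rows 1 and 4 agree on A; apply A→BE and equate their BE entries.
Rows 1 and 2 agree on E; apply E→AD and equate their AD entries.
Row 1 is now all distinguished symbols — the join is lossless.

Yes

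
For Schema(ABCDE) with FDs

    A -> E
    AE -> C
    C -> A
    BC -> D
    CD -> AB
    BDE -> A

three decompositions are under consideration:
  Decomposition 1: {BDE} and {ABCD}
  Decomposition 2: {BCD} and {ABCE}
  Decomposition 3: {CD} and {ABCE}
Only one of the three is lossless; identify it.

Decomposition 2

Decomposition 1: common = {BD}, closure = {BD} → lossy.
Decomposition 2: common = {BC}, closure = {ABCDE} → lossless.
Decomposition 3: common = {C}, closure = {ACE} → lossy.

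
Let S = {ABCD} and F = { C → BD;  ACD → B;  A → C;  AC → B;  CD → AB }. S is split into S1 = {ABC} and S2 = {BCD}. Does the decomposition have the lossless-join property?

Yes

Common attributes: S1 ∩ S2 = {BC}.
Closure of {BC}: C → BD applies, adding D; CD → AB applies, adding A. So (BC)⁺ = {ABCD}.
This closure contains every attribute of S1, so S1 ∩ S2 → S1. The join is lossless.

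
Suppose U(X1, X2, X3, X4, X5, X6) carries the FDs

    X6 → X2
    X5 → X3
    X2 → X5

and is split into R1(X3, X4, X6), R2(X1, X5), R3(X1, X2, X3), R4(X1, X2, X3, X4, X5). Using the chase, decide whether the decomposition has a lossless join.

Chase test. Columns are X1, X2, X3, X4, X5, X6; row i has aⱼ where attribute j ∈ Ri, else bᵢⱼ.
Initial tableau (one row per fragment):
  row 1: b11 b12 a3 a4 b15 a6
  row 2: a1 b22 b23 b24 a5 b26
  row 3: a1 a2 a3 b34 b35 b36
  row 4: a1 a2 a3 a4 a5 b46
Rows 2 and 4 agree on X5; apply X5→X3 and equate their X3 entries.
Rows 3 and 4 agree on X2; apply X2→X5 and equate their X5 entries.
No row becomes fully distinguished — the join is lossy.

No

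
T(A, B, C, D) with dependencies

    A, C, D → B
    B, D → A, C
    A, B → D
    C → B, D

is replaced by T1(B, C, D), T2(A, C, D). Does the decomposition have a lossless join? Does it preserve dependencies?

lossless but not dependency-preserving

Lossless test: (C, D)⁺ = {A, B, C, D}, which contains all of one fragment — lossless.
Dependency preservation: the restricted closure of {A, B} across the fragments never reaches {D}, so A, B → D cannot be enforced without a join — not preserved.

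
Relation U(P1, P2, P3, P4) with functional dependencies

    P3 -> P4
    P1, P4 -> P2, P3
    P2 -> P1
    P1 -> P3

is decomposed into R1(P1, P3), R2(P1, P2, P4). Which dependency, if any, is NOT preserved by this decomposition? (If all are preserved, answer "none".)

Check P3 → P4: no single fragment contains all of {P3, P4}, and the restricted closure of {P3} across the fragments never reaches {P4}.
P1, P4 → P2, P3 is preserved.
P2 → P1 is preserved.
P1 → P3 is preserved.

P3 -> P4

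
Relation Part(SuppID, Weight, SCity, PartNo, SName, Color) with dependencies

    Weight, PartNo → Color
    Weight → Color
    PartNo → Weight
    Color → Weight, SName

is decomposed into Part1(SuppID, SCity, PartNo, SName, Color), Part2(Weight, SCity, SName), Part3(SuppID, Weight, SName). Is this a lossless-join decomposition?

No

Chase test. Columns are SuppID, Weight, SCity, PartNo, SName, Color; row i has aⱼ where attribute j ∈ Parti, else bᵢⱼ.
Initial tableau (one row per fragment):
  row 1: a1 b12 a3 a4 a5 a6
  row 2: b21 a2 a3 b24 a5 b26
  row 3: a1 a2 b33 b34 a5 b36
Rows 2 and 3 agree on Weight; apply Weight→Color and equate their Color entries.
No row becomes fully distinguished — the join is lossy.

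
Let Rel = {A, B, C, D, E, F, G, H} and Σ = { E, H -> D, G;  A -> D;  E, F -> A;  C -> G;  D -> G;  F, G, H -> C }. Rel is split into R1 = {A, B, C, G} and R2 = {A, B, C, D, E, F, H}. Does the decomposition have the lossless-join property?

Common attributes: R1 ∩ R2 = {A, B, C}.
Closure of {A, B, C}: A → D applies, adding D; C → G applies, adding G. So (A, B, C)⁺ = {A, B, C, D, G}.
This closure contains every attribute of R1, so R1 ∩ R2 → R1. The join is lossless.

Yes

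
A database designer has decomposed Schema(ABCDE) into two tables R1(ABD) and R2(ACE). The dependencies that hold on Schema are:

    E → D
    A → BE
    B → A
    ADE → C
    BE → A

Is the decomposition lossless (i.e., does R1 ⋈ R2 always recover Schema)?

Common attributes: R1 ∩ R2 = {A}.
Closure of {A}: A → BE applies, adding BE; E → D applies, adding D; ADE → C applies, adding C. So (A)⁺ = {ABCDE}.
This closure contains every attribute of R1, so R1 ∩ R2 → R1. The join is lossless.

Yes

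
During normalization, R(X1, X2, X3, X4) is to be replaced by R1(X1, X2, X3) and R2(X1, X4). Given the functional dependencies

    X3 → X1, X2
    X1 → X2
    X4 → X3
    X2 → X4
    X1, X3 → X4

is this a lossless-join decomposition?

Yes

Common attributes: R1 ∩ R2 = {X1}.
Closure of {X1}: X1 → X2 applies, adding X2; X2 → X4 applies, adding X4; X4 → X3 applies, adding X3. So (X1)⁺ = {X1, X2, X3, X4}.
This closure contains every attribute of R1, so R1 ∩ R2 → R1. The join is lossless.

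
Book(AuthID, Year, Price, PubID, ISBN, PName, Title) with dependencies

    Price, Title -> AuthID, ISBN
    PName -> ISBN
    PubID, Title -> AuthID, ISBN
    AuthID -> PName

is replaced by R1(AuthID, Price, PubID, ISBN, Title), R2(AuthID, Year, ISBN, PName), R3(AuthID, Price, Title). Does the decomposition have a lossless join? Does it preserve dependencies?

Lossless test (chase): Rows 1 and 3 agree on Price, Title; apply Price, Title→AuthID, ISBN and equate their AuthID, ISBN entries. Rows 1 and 2 agree on AuthID; apply AuthID→PName and equate their PName entries. Rows 1 and 3 agree on AuthID; apply AuthID→PName and equate their PName entries. No row becomes fully distinguished — the join is lossy.
Dependency preservation: every FD's attributes lie within a single fragment, so each can be enforced locally — preserved.

lossy but dependency-preserving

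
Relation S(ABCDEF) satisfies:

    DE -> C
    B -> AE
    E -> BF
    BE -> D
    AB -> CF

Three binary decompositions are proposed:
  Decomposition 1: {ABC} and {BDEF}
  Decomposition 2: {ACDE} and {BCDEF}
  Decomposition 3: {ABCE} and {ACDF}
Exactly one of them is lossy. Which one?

Decomposition 3

Decomposition 1: common = {B}, closure = {ABCDEF} → lossless.
Decomposition 2: common = {CDE}, closure = {ABCDEF} → lossless.
Decomposition 3: common = {AC}, closure = {AC} → lossy.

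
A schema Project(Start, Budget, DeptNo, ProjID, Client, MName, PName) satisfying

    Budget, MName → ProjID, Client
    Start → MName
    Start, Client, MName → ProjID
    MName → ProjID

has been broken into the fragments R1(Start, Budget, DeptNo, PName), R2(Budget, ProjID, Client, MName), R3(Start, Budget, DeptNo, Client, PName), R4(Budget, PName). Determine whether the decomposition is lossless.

No

Chase test. Columns are Start, Budget, DeptNo, ProjID, Client, MName, PName; row i has aⱼ where attribute j ∈ Ri, else bᵢⱼ.
Initial tableau (one row per fragment):
  row 1: a1 a2 a3 b14 b15 b16 a7
  row 2: b21 a2 b23 a4 a5 a6 b27
  row 3: a1 a2 a3 b34 a5 b36 a7
  row 4: b41 a2 b43 b44 b45 b46 a7
Rows 1 and 3 agree on Start; apply Start→MName and equate their MName entries.
Rows 1 and 3 agree on MName; apply MName→ProjID and equate their ProjID entries.
Rows 1 and 3 agree on Budget, MName; apply Budget, MName→ProjID, Client and equate their ProjID, Client entries.
No row becomes fully distinguished — the join is lossy.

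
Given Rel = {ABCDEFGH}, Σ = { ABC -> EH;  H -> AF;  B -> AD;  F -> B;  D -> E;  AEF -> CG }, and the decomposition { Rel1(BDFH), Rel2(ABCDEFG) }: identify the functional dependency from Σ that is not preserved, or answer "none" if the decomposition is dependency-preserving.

ABC → EH: restricted closure across fragments reaches EH.
H → AF: restricted closure across fragments reaches AF.
B → AD lies within Rel2.
F → B lies within Rel1.
D → E lies within Rel2.
AEF → CG lies within Rel2.
Every dependency is enforceable on the fragments, so the decomposition is dependency-preserving.

none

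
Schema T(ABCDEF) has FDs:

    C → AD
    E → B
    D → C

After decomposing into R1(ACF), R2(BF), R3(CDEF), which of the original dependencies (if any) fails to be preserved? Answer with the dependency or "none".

E → B

Check E → B: no single fragment contains all of {BE}, and the restricted closure of {E} across the fragments never reaches {B}.
C → AD is preserved.
D → C is preserved.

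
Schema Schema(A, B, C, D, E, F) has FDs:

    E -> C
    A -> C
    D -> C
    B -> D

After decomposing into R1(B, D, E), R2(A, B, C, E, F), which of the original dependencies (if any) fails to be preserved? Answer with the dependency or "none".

Check D → C: no single fragment contains all of {C, D}, and the restricted closure of {D} across the fragments never reaches {C}.
E → C is preserved.
A → C is preserved.
B → D is preserved.

D -> C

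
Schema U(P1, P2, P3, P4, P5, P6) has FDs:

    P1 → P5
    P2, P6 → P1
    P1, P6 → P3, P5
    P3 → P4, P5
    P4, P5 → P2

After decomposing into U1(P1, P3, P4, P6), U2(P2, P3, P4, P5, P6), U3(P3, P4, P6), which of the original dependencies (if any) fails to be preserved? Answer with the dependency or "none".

Check P1 → P5: no single fragment contains all of {P1, P5}, and the restricted closure of {P1} across the fragments never reaches {P5}.
P2, P6 → P1 is preserved.
P1, P6 → P3, P5 is preserved.
P3 → P4, P5 is preserved.
P4, P5 → P2 is preserved.

P1 → P5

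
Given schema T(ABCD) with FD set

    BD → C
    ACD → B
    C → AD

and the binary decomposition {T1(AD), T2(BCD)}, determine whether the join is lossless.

Common attributes: T1 ∩ T2 = {D}.
No dependency enlarges {D}, so (D)⁺ = {D}.
The closure contains neither all of T1 = {AD} nor all of T2 = {BCD}, so the common attributes are not a superkey of either fragment. The join is lossy.

No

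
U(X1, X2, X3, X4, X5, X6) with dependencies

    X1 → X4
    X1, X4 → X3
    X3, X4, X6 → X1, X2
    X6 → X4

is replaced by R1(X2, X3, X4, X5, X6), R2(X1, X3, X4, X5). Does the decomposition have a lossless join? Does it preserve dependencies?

Lossless test: (X3, X4, X5)⁺ = {X3, X4, X5}, which is a superkey of neither fragment — lossy.
Dependency preservation: the restricted closure of {X3, X4, X6} across the fragments never reaches {X1, X2}, so X3, X4, X6 → X1, X2 cannot be enforced without a join — not preserved.

lossy and not dependency-preserving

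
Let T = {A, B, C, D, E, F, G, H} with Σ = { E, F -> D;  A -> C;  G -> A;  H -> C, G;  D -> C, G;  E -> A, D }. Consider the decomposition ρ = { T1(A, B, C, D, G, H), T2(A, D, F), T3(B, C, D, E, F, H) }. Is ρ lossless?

Chase test. Columns are A, B, C, D, E, F, G, H; row i has aⱼ where attribute j ∈ Ti, else bᵢⱼ.
Initial tableau (one row per fragment):
  row 1: a1 a2 a3 a4 b15 b16 a7 a8
  row 2: a1 b22 b23 a4 b25 a6 b27 b28
  row 3: b31 a2 a3 a4 a5 a6 b37 a8
Rows 1 and 2 agree on A; apply A→C and equate their C entries.
Rows 1 and 3 agree on H; apply H→C, G and equate their C, G entries.
Rows 1 and 2 agree on D; apply D→C, G and equate their C, G entries.
Rows 1 and 3 agree on G; apply G→A and equate their A entries.
Row 3 is now all distinguished symbols — the join is lossless.

Yes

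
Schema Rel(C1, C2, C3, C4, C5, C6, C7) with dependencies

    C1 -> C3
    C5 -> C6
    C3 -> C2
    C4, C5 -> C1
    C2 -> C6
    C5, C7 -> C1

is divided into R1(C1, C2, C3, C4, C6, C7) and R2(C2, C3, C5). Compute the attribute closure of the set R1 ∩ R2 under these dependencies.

R1 ∩ R2 = {C2, C3}.
C2 → C6 applies, adding C6
Closure: {C2, C3, C6}.

C2, C3, C6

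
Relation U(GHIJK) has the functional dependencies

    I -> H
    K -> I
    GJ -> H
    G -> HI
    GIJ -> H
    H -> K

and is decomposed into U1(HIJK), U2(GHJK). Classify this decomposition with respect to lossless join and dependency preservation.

lossless and dependency-preserving

Lossless test: (HJK)⁺ = {HIJK}, which contains all of one fragment — lossless.
Dependency preservation: G → HI; GIJ → H are not contained in any single fragment, but the restricted closure of each left-hand side across the fragments still reaches the right-hand side; the remaining FDs each lie inside some fragment. All dependencies are preserved.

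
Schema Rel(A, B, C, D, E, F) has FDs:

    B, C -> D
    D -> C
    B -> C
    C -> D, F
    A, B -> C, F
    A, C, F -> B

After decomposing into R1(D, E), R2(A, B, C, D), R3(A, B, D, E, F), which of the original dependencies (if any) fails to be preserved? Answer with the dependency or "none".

none

B, C → D lies within R2.
D → C lies within R2.
B → C lies within R2.
C → D, F: restricted closure across fragments reaches D, F.
A, B → C, F: restricted closure across fragments reaches C, F.
A, C, F → B: restricted closure across fragments reaches B.
Every dependency is enforceable on the fragments, so the decomposition is dependency-preserving.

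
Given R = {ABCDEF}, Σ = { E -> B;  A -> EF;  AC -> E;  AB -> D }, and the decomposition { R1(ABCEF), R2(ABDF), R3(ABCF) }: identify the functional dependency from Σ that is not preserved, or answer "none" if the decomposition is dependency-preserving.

none

E → B lies within R1.
A → EF lies within R1.
AC → E lies within R1.
AB → D lies within R2.
Every dependency is enforceable on the fragments, so the decomposition is dependency-preserving.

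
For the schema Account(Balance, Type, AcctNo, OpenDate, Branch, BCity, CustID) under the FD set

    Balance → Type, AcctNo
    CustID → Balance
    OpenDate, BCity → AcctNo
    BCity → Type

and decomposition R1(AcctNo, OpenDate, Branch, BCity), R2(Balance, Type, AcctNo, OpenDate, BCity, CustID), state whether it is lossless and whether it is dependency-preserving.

lossy but dependency-preserving

Lossless test: (AcctNo, OpenDate, BCity)⁺ = {Type, AcctNo, OpenDate, BCity}, which is a superkey of neither fragment — lossy.
Dependency preservation: every FD's attributes lie within a single fragment, so each can be enforced locally — preserved.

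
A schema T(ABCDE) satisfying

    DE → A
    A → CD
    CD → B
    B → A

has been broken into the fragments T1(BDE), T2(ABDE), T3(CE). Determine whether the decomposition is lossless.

Chase test. Columns are ABCDE; row i has aⱼ where attribute j ∈ Ti, else bᵢⱼ.
Initial tableau (one row per fragment):
  row 1: b11 a2 b13 a4 a5
  row 2: a1 a2 b23 a4 a5
  row 3: b31 b32 a3 b34 a5
Rows 1 and 2 agree on DE; apply DE→A and equate their A entries.
Rows 1 and 2 agree on A; apply A→CD and equate their CD entries.
No row becomes fully distinguished — the join is lossy.

No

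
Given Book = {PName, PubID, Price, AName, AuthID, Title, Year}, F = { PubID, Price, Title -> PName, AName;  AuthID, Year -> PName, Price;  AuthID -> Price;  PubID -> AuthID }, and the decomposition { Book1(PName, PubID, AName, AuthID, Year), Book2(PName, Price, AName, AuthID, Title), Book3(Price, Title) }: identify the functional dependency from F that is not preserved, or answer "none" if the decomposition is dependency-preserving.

Check PubID, Price, Title → PName, AName: no single fragment contains all of {PName, PubID, Price, AName, Title}, and the restricted closure of {PubID, Price, Title} across the fragments never reaches {PName, AName}.
AuthID, Year → PName, Price is preserved.
AuthID → Price is preserved.
PubID → AuthID is preserved.

PubID, Price, Title -> PName, AName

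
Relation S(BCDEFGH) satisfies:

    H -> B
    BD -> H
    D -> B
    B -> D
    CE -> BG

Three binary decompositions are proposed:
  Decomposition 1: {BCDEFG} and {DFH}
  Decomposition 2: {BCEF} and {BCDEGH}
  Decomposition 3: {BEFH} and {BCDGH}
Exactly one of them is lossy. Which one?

Decomposition 1: common = {DF}, closure = {BDFH} → lossless.
Decomposition 2: common = {BCE}, closure = {BCDEGH} → lossless.
Decomposition 3: common = {BH}, closure = {BDH} → lossy.

Decomposition 3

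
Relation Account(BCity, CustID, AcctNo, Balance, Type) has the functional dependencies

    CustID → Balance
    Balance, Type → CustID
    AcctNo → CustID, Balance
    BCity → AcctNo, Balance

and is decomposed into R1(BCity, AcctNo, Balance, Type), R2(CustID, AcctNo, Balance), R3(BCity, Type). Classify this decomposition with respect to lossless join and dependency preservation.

Lossless test (chase): Rows 1 and 2 agree on AcctNo; apply AcctNo→CustID, Balance and equate their CustID, Balance entries. Rows 1 and 3 agree on BCity; apply BCity→AcctNo, Balance and equate their AcctNo, Balance entries. Rows 1 and 3 agree on Balance, Type; apply Balance, Type→CustID and equate their CustID entries. Row 1 is now all distinguished symbols — the join is lossless.
Dependency preservation: the restricted closure of {Balance, Type} across the fragments never reaches {CustID}, so Balance, Type → CustID cannot be enforced without a join — not preserved.

lossless but not dependency-preserving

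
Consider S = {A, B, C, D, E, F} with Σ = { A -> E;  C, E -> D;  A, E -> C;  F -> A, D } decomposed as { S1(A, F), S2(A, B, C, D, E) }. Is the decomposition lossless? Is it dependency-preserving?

Lossless test: (A)⁺ = {A, C, D, E}, which is a superkey of neither fragment — lossy.
Dependency preservation: F → A, D is not contained in any single fragment, but the restricted closure of its left-hand side across the fragments still reaches the right-hand side; the remaining FDs each lie inside some fragment. All dependencies are preserved.

lossy but dependency-preserving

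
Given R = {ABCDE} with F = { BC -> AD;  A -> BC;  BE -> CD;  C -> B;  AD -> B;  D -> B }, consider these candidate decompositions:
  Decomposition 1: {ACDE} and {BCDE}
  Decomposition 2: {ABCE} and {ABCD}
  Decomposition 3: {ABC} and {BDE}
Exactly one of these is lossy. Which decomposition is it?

Decomposition 1: common = {CDE}, closure = {ABCDE} → lossless.
Decomposition 2: common = {ABC}, closure = {ABCD} → lossless.
Decomposition 3: common = {B}, closure = {B} → lossy.

Decomposition 3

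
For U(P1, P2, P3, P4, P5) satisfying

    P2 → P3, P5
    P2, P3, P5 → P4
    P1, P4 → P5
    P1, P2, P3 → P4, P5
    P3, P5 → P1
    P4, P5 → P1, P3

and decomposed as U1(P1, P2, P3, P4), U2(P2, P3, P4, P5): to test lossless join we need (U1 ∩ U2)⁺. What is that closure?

U1 ∩ U2 = {P2, P3, P4}.
P2 → P3, P5 applies, adding P5
P3, P5 → P1 applies, adding P1
Closure: {P1, P2, P3, P4, P5}.

P1, P2, P3, P4, P5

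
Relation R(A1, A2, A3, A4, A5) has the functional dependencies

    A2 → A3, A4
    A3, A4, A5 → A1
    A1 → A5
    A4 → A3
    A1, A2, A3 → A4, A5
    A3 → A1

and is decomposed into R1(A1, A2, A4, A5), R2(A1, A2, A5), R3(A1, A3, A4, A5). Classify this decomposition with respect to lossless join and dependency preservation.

lossless and dependency-preserving

Lossless test (chase): Rows 1 and 2 agree on A2; apply A2→A3, A4 and equate their A3, A4 entries. Rows 1 and 3 agree on A4; apply A4→A3 and equate their A3 entries. Row 1 is now all distinguished symbols — the join is lossless.
Dependency preservation: A2 → A3, A4; A1, A2, A3 → A4, A5 are not contained in any single fragment, but the restricted closure of each left-hand side across the fragments still reaches the right-hand side; the remaining FDs each lie inside some fragment. All dependencies are preserved.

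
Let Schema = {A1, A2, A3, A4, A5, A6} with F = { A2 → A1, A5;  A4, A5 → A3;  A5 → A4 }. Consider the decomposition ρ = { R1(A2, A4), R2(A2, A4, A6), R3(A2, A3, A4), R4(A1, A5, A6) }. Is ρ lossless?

No

Chase test. Columns are A1, A2, A3, A4, A5, A6; row i has aⱼ where attribute j ∈ Ri, else bᵢⱼ.
Initial tableau (one row per fragment):
  row 1: b11 a2 b13 a4 b15 b16
  row 2: b21 a2 b23 a4 b25 a6
  row 3: b31 a2 a3 a4 b35 b36
  row 4: a1 b42 b43 b44 a5 a6
Rows 1 and 2 agree on A2; apply A2→A1, A5 and equate their A1, A5 entries.
Rows 1 and 3 agree on A2; apply A2→A1, A5 and equate their A1, A5 entries.
Rows 1 and 2 agree on A4, A5; apply A4, A5→A3 and equate their A3 entries.
Rows 1 and 3 agree on A4, A5; apply A4, A5→A3 and equate their A3 entries.
No row becomes fully distinguished — the join is lossy.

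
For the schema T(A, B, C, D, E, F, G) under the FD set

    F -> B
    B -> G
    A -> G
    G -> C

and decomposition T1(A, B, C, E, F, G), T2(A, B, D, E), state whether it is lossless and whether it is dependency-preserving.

lossy but dependency-preserving

Lossless test: (A, B, E)⁺ = {A, B, C, E, G}, which is a superkey of neither fragment — lossy.
Dependency preservation: every FD's attributes lie within a single fragment, so each can be enforced locally — preserved.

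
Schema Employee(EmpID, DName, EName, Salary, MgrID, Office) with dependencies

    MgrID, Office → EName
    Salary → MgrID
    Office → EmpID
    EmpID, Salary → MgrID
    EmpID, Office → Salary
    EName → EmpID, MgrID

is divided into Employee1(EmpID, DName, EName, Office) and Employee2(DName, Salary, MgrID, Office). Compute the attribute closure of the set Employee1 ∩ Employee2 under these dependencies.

Employee1 ∩ Employee2 = {DName, Office}.
Office → EmpID applies, adding EmpID
EmpID, Office → Salary applies, adding Salary
Salary → MgrID applies, adding MgrID
MgrID, Office → EName applies, adding EName
Closure: {EmpID, DName, EName, Salary, MgrID, Office}.

EmpID, DName, EName, Salary, MgrID, Office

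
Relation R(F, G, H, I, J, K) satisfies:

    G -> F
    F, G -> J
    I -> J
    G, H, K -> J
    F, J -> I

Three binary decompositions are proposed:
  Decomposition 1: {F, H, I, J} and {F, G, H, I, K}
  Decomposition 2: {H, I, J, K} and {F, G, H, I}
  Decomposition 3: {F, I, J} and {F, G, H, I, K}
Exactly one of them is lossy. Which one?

Decomposition 2

Decomposition 1: common = {F, H, I}, closure = {F, H, I, J} → lossless.
Decomposition 2: common = {H, I}, closure = {H, I, J} → lossy.
Decomposition 3: common = {F, I}, closure = {F, I, J} → lossless.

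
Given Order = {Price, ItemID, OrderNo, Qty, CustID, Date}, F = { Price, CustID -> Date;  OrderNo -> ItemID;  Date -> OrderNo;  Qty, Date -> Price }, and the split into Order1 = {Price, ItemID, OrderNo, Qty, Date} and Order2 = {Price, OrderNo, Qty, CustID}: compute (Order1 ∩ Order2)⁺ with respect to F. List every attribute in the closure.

Price, ItemID, OrderNo, Qty

Order1 ∩ Order2 = {Price, OrderNo, Qty}.
OrderNo → ItemID applies, adding ItemID
Closure: {Price, ItemID, OrderNo, Qty}.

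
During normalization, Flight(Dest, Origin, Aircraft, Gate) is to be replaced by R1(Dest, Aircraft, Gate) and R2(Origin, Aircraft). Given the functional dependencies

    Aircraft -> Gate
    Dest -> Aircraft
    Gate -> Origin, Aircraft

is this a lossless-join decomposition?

Yes

Common attributes: R1 ∩ R2 = {Aircraft}.
Closure of {Aircraft}: Aircraft → Gate applies, adding Gate; Gate → Origin, Aircraft applies, adding Origin. So (Aircraft)⁺ = {Origin, Aircraft, Gate}.
This closure contains every attribute of R2, so R1 ∩ R2 → R2. The join is lossless.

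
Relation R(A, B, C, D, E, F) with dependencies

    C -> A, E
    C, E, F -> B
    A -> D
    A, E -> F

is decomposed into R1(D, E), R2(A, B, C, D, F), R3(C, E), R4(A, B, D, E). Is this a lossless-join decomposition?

Yes

Chase test. Columns are A, B, C, D, E, F; row i has aⱼ where attribute j ∈ Ri, else bᵢⱼ.
Initial tableau (one row per fragment):
  row 1: b11 b12 b13 a4 a5 b16
  row 2: a1 a2 a3 a4 b25 a6
  row 3: b31 b32 a3 b34 a5 b36
  row 4: a1 a2 b43 a4 a5 b46
Rows 2 and 3 agree on C; apply C→A, E and equate their A, E entries.
Rows 2 and 3 agree on A; apply A→D and equate their D entries.
Rows 2 and 3 agree on A, E; apply A, E→F and equate their F entries.
Rows 2 and 4 agree on A, E; apply A, E→F and equate their F entries.
Rows 2 and 3 agree on C, E, F; apply C, E, F→B and equate their B entries.
Row 2 is now all distinguished symbols — the join is lossless.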